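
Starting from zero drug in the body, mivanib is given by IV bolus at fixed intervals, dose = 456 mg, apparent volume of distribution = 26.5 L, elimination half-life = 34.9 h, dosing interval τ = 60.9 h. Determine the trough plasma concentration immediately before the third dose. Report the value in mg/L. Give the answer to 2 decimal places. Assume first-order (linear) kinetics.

6.67 mg/L

C₀ per dose = Dose / Vd = 456 / 26.5 = 17.21 mg/L
k = ln2 / t½ = 0.693147 / 34.9 = 0.01986 h⁻¹
Fraction remaining after one interval: r = e^(−kτ) = e^(−0.01986 × 60.9) = 0.2984
Before dose 3, 2 doses have been given (aged 1τ, 2τ).
C_trough = C₀ × (r + r²) = 17.21 × (0.2984 + 0.08904) = 6.668 mg/L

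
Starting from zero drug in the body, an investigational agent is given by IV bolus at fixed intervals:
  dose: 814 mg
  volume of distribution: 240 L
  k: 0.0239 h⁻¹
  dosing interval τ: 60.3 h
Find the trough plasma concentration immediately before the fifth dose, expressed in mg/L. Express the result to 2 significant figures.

C₀ per dose = Dose / Vd = 814 / 240 = 3.392 mg/L
Fraction remaining after one interval: r = e^(−kτ) = e^(−0.02390 × 60.3) = 0.2367
Before dose 5, 4 doses have been given (aged 1τ, 2τ, 3τ, 4τ).
C_trough = C₀ × (r + r² + … + r^4) = C₀ × r(1−r^4)/(1−r)
        = 3.392 × 0.2367 × (1 − 0.003139) / (1 − 0.2367) = 1.049 mg/L

1.0 mg/L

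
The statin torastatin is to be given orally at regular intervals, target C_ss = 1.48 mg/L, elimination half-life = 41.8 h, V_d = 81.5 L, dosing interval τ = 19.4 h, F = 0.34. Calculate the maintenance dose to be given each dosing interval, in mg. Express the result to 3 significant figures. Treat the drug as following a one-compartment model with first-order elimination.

k = ln2 / t½ = 0.693147 / 41.8 = 0.01658 h⁻¹
CL = k × Vd = 0.01658 × 81.5 = 1.351 L/h
At steady state, F × (Dose/τ) = Css × CL.
Dose = Css × CL × τ / F = 1.48 × 1.351 × 19.4 / 0.34 = 114.1 mg

114 mg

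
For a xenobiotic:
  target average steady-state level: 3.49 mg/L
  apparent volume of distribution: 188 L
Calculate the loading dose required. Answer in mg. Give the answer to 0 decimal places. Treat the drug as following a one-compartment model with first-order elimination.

LD = Css × Vd = 3.49 × 188 = 656.1 mg

656 mg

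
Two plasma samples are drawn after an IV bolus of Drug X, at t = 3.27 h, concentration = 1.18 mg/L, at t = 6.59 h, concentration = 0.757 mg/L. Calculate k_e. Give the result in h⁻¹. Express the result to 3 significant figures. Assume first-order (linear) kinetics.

0.134 h⁻¹

k = ln(C₁/C₂) / (t₂ − t₁) = ln(1.18/0.757) / (6.59 − 3.27)
  = 0.4439 / 3.320 = 0.1337 h⁻¹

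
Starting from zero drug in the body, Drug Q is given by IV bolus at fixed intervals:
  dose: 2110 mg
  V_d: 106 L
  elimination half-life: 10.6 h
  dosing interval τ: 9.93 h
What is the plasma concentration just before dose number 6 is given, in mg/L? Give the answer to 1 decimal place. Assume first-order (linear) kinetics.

C₀ per dose = Dose / Vd = 2110 / 106 = 19.91 mg/L
k = ln2 / t½ = 0.693147 / 10.6 = 0.06539 h⁻¹
Fraction remaining after one interval: r = e^(−kτ) = e^(−0.06539 × 9.93) = 0.5224
Before dose 6, 5 doses have been given (aged 1τ, 2τ, 3τ, 4τ, 5τ).
C_trough = C₀ × (r + r² + … + r^5) = C₀ × r(1−r^5)/(1−r)
        = 19.91 × 0.5224 × (1 − 0.03891) / (1 − 0.5224) = 20.93 mg/L

20.9 mg/L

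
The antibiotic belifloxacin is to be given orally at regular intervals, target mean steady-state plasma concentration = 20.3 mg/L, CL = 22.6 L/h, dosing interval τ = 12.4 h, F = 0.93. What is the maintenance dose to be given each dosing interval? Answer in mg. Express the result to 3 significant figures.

6120 mg

At steady state, F × (Dose/τ) = Css × CL.
Dose = Css × CL × τ / F = 20.3 × 22.60 × 12.4 / 0.93 = 6117 mg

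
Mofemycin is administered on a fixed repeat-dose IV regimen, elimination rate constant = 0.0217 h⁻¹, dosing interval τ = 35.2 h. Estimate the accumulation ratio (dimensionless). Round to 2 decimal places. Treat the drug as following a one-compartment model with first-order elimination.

e^(−kτ) = e^(−0.02170 × 35.2) = 0.4659
Accumulation ratio R = 1 / (1 − e^(−kτ)) = 1 / (1 − 0.4659) = 1.872

1.87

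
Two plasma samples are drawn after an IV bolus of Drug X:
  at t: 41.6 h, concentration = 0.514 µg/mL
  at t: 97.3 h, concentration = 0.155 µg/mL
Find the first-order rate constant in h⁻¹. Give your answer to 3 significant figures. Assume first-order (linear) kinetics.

k = ln(C₁/C₂) / (t₂ − t₁) = ln(0.514/0.155) / (97.3 − 41.6)
  = 1.199 / 55.70 = 0.02153 h⁻¹

0.0215 h⁻¹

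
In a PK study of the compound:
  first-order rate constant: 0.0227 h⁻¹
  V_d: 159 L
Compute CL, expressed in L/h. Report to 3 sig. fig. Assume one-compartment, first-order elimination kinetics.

3.61 L/h

CL = k × Vd = 0.0227 × 159 = 3.609 L/h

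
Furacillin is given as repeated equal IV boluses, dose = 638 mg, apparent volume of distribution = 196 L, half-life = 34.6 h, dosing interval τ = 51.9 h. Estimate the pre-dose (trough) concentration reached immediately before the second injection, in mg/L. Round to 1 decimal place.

C₀ per dose = Dose / Vd = 638 / 196 = 3.255 mg/L
k = ln2 / t½ = 0.693147 / 34.6 = 0.02003 h⁻¹
Fraction remaining after one interval: r = e^(−kτ) = e^(−0.02003 × 51.9) = 0.3536
Before dose 2, 1 dose has been given (aged 1τ).
C_trough = C₀ × r = 3.255 × 0.3536 = 1.151 mg/L

1.2 mg/L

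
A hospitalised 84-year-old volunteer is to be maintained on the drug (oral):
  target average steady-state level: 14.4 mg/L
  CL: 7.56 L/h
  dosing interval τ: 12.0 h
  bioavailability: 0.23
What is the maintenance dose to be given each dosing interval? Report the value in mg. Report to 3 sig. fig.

5680 mg

At steady state, F × (Dose/τ) = Css × CL.
Dose = Css × CL × τ / F = 14.4 × 7.560 × 12.0 / 0.23 = 5680 mg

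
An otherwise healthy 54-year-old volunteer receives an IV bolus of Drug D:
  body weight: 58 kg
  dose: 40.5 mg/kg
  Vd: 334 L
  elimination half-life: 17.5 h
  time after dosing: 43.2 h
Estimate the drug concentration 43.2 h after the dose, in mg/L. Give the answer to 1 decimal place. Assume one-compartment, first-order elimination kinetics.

Total dose = 40.5 × 58 = 2349 mg
C₀ = Dose / Vd = 2349 / 334 = 7.033 mg/L
k = ln2 / t½ = 0.693147 / 17.5 = 0.03961 h⁻¹
C = C₀ · e^(−k·t) = 7.033 × e^(−0.03961 × 43.2)
  = 7.033 × 0.1807 = 1.271 mg/L

1.3 mg/L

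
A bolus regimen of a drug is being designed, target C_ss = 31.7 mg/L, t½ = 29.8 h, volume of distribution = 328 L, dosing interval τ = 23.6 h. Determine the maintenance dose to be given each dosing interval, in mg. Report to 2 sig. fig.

k = ln2 / t½ = 0.693147 / 29.8 = 0.02326 h⁻¹
CL = k × Vd = 0.02326 × 328 = 7.629 L/h
At steady state, Dose/τ = Css × CL.
Dose = Css × CL × τ = 31.7 × 7.629 × 23.6 = 5707 mg

5700 mg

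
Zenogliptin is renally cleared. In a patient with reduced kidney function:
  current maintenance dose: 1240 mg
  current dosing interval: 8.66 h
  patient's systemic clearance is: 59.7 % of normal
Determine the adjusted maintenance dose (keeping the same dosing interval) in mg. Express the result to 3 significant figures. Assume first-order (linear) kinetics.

740 mg

To keep the same average steady-state level, dosing rate must scale with clearance.
CL ratio = 59.7 / 100 = 0.5970
New dose (same interval) = 1240 × 0.5970 = 740.3 mg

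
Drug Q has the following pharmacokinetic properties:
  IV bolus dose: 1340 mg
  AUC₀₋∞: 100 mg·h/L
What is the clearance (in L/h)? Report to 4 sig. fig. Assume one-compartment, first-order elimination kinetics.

13.40 L/h

CL = Dose / AUC = 1340 / 100 = 13.40 L/h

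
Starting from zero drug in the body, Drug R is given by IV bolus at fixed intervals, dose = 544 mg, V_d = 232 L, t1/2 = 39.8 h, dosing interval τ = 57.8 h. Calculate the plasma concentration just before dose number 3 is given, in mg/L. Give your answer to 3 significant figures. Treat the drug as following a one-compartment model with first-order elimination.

C₀ per dose = Dose / Vd = 544 / 232 = 2.345 mg/L
k = ln2 / t½ = 0.693147 / 39.8 = 0.01742 h⁻¹
Fraction remaining after one interval: r = e^(−kτ) = e^(−0.01742 × 57.8) = 0.3654
Before dose 3, 2 doses have been given (aged 1τ, 2τ).
C_trough = C₀ × (r + r²) = 2.345 × (0.3654 + 0.1335) = 1.170 mg/L

1.17 mg/L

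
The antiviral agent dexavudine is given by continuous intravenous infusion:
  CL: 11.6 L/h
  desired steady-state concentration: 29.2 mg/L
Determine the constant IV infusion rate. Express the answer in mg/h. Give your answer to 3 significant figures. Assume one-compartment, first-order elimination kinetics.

339 mg/h

At steady state, infusion rate R₀ = Css × CL = 29.2 × 11.60 = 338.7 mg/h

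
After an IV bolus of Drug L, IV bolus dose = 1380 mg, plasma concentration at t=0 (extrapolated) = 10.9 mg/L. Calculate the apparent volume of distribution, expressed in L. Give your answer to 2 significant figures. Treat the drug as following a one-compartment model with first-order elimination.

130 L

Vd = Dose / C₀ = 1380 / 10.9 = 126.6 L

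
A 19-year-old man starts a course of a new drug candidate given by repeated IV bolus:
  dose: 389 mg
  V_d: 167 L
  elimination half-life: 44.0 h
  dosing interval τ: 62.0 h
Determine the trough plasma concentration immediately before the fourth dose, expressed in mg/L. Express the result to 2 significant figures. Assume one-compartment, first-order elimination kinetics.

C₀ per dose = Dose / Vd = 389 / 167 = 2.329 mg/L
k = ln2 / t½ = 0.693147 / 44.0 = 0.01575 h⁻¹
Fraction remaining after one interval: r = e^(−kτ) = e^(−0.01575 × 62.0) = 0.3766
Before dose 4, 3 doses have been given (aged 1τ, 2τ, 3τ).
C_trough = C₀ × (r + r² + … + r^3) = C₀ × r(1−r^3)/(1−r)
        = 2.329 × 0.3766 × (1 − 0.05341) / (1 − 0.3766) = 1.332 mg/L

1.3 mg/L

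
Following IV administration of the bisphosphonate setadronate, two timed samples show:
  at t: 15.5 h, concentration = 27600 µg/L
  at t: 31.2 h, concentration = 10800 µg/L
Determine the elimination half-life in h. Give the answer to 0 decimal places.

k = ln(C₁/C₂) / (t₂ − t₁) = ln(27600/10800) / (31.2 − 15.5)
  = 0.9383 / 15.70 = 0.05976 h⁻¹
t½ = ln2 / k = 0.693147 / 0.05976 = 11.60 h

12 h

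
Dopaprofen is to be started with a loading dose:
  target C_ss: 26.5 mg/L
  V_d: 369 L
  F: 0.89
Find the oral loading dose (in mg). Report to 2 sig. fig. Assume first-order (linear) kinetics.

LD = Css × Vd / F = 26.5 × 369 / 0.89 = 10990 mg

11000 mg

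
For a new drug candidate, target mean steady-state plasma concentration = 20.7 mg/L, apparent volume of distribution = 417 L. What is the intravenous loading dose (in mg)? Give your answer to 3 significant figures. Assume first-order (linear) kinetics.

8630 mg

LD = Css × Vd = 20.7 × 417 = 8632 mg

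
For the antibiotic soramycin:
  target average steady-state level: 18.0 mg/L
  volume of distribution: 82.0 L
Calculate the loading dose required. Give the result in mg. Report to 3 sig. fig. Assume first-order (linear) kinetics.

LD = Css × Vd = 18.0 × 82.0 = 1476 mg

1480 mg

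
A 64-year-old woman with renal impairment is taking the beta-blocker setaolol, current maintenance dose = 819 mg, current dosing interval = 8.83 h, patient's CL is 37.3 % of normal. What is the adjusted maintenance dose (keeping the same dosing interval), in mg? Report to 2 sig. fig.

310 mg

To keep the same average steady-state level, dosing rate must scale with clearance.
CL ratio = 37.3 / 100 = 0.3730
New dose (same interval) = 819 × 0.3730 = 305.5 mg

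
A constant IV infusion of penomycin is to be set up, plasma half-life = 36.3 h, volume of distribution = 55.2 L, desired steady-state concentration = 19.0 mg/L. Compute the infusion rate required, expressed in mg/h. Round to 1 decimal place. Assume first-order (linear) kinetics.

20.0 mg/h

k = ln2 / t½ = 0.693147 / 36.3 = 0.01909 h⁻¹
CL = k × Vd = 0.01909 × 55.2 = 1.054 L/h
At steady state, infusion rate R₀ = Css × CL = 19.0 × 1.054 = 20.03 mg/h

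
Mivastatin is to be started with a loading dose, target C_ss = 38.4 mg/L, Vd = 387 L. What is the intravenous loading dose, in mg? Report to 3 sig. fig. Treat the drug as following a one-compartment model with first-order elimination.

14900 mg

LD = Css × Vd = 38.4 × 387 = 14860 mg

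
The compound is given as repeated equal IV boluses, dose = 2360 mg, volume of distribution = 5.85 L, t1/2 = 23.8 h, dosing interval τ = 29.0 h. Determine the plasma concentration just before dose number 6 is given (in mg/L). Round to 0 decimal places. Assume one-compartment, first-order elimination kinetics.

300 mg/L

C₀ per dose = Dose / Vd = 2360 / 5.85 = 403.4 mg/L
k = ln2 / t½ = 0.693147 / 23.8 = 0.02912 h⁻¹
Fraction remaining after one interval: r = e^(−kτ) = e^(−0.02912 × 29.0) = 0.4298
Before dose 6, 5 doses have been given (aged 1τ, 2τ, 3τ, 4τ, 5τ).
C_trough = C₀ × (r + r² + … + r^5) = C₀ × r(1−r^5)/(1−r)
        = 403.4 × 0.4298 × (1 − 0.01467) / (1 − 0.4298) = 299.6 mg/L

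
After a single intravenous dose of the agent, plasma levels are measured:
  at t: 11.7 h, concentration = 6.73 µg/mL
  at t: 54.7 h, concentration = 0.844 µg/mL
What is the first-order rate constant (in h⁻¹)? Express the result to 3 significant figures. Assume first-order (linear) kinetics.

0.0483 h⁻¹

k = ln(C₁/C₂) / (t₂ − t₁) = ln(6.73/0.844) / (54.7 − 11.7)
  = 2.076 / 43.00 = 0.04828 h⁻¹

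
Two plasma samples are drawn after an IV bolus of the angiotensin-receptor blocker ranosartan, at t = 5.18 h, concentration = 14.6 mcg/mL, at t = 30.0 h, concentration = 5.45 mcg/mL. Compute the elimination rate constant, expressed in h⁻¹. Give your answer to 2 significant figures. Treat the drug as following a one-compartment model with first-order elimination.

0.040 h⁻¹

k = ln(C₁/C₂) / (t₂ − t₁) = ln(14.6/5.45) / (30.0 − 5.18)
  = 0.9854 / 24.82 = 0.03970 h⁻¹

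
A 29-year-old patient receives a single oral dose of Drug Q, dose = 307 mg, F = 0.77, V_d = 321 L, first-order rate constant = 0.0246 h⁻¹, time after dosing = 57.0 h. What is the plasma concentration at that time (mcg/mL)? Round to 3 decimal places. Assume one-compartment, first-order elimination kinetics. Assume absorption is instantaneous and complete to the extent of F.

Amount reaching circulation = F × Dose = 0.77 × 307.0 = 236.4 mg
C₀ = F·Dose / Vd = 236.4 / 321 = 0.7364 mg/L
C = C₀ · e^(−k·t) = 0.7364 × e^(−0.02460 × 57.0)
  = 0.7364 × 0.2461 = 0.1812 mg/L
(0.1812 mg/L = 0.1812 mcg/mL)

0.181 mcg/mL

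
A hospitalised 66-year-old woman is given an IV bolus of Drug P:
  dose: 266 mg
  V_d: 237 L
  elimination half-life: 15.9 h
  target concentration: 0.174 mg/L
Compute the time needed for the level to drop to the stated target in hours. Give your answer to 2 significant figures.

C₀ = Dose / Vd = 266.0 / 237 = 1.122 mg/L
k = ln2 / t½ = 0.693147 / 15.9 = 0.04359 h⁻¹
t = ln(C₀ / C) / k = ln(1.122 / 0.174) / 0.04359
  = ln(6.448) / 0.04359 = 1.864 / 0.04359 = 42.76 h

43 h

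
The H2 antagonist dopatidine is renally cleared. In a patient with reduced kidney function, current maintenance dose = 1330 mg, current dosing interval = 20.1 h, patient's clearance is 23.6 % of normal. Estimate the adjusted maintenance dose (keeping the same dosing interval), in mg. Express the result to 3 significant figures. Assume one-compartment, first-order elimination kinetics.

To keep the same average steady-state level, dosing rate must scale with clearance.
CL ratio = 23.6 / 100 = 0.2360
New dose (same interval) = 1330 × 0.2360 = 313.9 mg

314 mg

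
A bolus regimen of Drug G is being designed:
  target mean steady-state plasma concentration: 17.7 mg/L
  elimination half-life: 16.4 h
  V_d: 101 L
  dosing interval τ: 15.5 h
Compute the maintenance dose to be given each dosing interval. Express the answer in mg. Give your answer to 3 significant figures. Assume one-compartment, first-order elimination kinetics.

1170 mg

k = ln2 / t½ = 0.693147 / 16.4 = 0.04227 h⁻¹
CL = k × Vd = 0.04227 × 101 = 4.269 L/h
At steady state, Dose/τ = Css × CL.
Dose = Css × CL × τ = 17.7 × 4.269 × 15.5 = 1171 mg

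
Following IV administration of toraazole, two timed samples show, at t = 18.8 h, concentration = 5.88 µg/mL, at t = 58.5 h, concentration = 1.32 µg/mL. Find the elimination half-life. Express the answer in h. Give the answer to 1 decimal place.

k = ln(C₁/C₂) / (t₂ − t₁) = ln(5.88/1.32) / (58.5 − 18.8)
  = 1.494 / 39.70 = 0.03763 h⁻¹
t½ = ln2 / k = 0.693147 / 0.03763 = 18.42 h

18.4 h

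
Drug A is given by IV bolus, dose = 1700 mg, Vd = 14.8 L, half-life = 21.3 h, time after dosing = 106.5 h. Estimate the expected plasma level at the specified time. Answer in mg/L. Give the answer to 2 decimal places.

C₀ = Dose / Vd = 1700 / 14.8 = 114.9 mg/L
k = ln2 / t½ = 0.693147 / 21.3 = 0.03254 h⁻¹
t / t½ = 106.5 / 21.3 = 5 half-lives
C = C₀ × (1/2)^5 = 114.9 × 0.03125 = 3.591 mg/L

3.59 mg/L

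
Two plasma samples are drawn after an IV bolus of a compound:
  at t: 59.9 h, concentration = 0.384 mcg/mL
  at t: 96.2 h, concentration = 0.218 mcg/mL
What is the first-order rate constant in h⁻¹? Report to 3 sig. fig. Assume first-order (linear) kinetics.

k = ln(C₁/C₂) / (t₂ − t₁) = ln(0.384/0.218) / (96.2 − 59.9)
  = 0.5661 / 36.30 = 0.01560 h⁻¹

0.0156 h⁻¹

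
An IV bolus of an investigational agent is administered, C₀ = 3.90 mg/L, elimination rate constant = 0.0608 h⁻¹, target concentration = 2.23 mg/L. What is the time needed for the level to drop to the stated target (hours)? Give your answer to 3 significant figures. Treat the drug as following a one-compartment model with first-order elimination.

9.19 h

t = ln(C₀ / C) / k = ln(3.900 / 2.23) / 0.06080
  = ln(1.749) / 0.06080 = 0.5590 / 0.06080 = 9.194 h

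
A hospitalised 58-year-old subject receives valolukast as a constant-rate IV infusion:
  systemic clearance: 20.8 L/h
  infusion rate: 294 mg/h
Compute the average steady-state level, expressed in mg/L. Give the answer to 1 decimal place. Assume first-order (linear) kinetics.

14.1 mg/L

At steady state Css = R₀ / CL = 294 / 20.80 = 14.13 mg/L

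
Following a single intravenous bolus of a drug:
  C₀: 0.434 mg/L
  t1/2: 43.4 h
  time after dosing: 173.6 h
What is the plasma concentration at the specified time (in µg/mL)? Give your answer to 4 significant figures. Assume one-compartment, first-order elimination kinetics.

k = ln2 / t½ = 0.693147 / 43.4 = 0.01597 h⁻¹
t / t½ = 173.6 / 43.4 = 4 half-lives
C = C₀ × (1/2)^4 = 0.4340 × 0.06250 = 0.02713 mg/L
(0.02713 mg/L = 0.02713 µg/mL)

0.02713 µg/mL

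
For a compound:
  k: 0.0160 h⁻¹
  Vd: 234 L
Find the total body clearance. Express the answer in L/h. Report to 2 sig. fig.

3.7 L/h

CL = k × Vd = 0.0160 × 234 = 3.744 L/h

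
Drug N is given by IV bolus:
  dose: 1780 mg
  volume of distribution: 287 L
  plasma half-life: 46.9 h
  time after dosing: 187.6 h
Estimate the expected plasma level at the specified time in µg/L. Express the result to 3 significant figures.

C₀ = Dose / Vd = 1780 / 287 = 6.202 mg/L
k = ln2 / t½ = 0.693147 / 46.9 = 0.01478 h⁻¹
t / t½ = 187.6 / 46.9 = 4 half-lives
C = C₀ × (1/2)^4 = 6.202 × 0.06250 = 0.3876 mg/L
Convert: 0.3876 mg/L × 1000 = 387.6 µg/L

388 µg/L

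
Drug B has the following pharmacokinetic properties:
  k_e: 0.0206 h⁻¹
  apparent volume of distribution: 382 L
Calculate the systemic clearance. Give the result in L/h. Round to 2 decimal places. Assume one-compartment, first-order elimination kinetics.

7.87 L/h

CL = k × Vd = 0.0206 × 382 = 7.869 L/h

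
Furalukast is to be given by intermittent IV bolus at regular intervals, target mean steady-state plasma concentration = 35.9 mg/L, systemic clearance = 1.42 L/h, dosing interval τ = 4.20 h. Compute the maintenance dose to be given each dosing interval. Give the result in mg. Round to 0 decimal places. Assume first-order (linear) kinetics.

At steady state, Dose/τ = Css × CL.
Dose = Css × CL × τ = 35.9 × 1.420 × 4.20 = 214.1 mg

214 mg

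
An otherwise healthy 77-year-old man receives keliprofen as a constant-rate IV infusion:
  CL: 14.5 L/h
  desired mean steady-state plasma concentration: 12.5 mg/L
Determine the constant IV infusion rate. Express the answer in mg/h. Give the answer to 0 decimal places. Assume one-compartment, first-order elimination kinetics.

181 mg/h

At steady state, infusion rate R₀ = Css × CL = 12.5 × 14.50 = 181.3 mg/h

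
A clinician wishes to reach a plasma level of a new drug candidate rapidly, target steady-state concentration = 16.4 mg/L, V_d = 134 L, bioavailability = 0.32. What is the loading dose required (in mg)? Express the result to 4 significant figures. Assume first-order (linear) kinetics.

6868 mg

LD = Css × Vd / F = 16.4 × 134 / 0.32 = 6868 mg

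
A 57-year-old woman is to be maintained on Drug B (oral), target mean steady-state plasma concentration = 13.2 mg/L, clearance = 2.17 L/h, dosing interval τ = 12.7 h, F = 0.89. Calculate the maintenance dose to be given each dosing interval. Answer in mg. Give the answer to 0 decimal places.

409 mg

At steady state, F × (Dose/τ) = Css × CL.
Dose = Css × CL × τ / F = 13.2 × 2.170 × 12.7 / 0.89 = 408.7 mg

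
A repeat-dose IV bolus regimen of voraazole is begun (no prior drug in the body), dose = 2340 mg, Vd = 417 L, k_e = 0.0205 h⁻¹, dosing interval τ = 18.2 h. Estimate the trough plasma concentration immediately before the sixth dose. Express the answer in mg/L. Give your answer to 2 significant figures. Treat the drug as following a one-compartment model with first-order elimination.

C₀ per dose = Dose / Vd = 2340 / 417 = 5.612 mg/L
Fraction remaining after one interval: r = e^(−kτ) = e^(−0.02050 × 18.2) = 0.6886
Before dose 6, 5 doses have been given (aged 1τ, 2τ, 3τ, 4τ, 5τ).
C_trough = C₀ × (r + r² + … + r^5) = C₀ × r(1−r^5)/(1−r)
        = 5.612 × 0.6886 × (1 − 0.1548) / (1 − 0.6886) = 10.49 mg/L

10 mg/L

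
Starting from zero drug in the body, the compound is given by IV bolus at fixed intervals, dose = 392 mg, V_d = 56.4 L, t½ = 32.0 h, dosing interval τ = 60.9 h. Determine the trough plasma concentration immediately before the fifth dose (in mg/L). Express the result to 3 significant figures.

C₀ per dose = Dose / Vd = 392 / 56.4 = 6.950 mg/L
k = ln2 / t½ = 0.693147 / 32.0 = 0.02166 h⁻¹
Fraction remaining after one interval: r = e^(−kτ) = e^(−0.02166 × 60.9) = 0.2674
Before dose 5, 4 doses have been given (aged 1τ, 2τ, 3τ, 4τ).
C_trough = C₀ × (r + r² + … + r^4) = C₀ × r(1−r^4)/(1−r)
        = 6.950 × 0.2674 × (1 − 0.005113) / (1 − 0.2674) = 2.524 mg/L

2.52 mg/L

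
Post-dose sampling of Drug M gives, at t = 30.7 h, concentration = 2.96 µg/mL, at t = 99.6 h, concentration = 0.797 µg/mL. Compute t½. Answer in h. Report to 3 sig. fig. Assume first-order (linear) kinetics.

36.4 h

k = ln(C₁/C₂) / (t₂ − t₁) = ln(2.96/0.797) / (99.6 − 30.7)
  = 1.312 / 68.90 = 0.01904 h⁻¹
t½ = ln2 / k = 0.693147 / 0.01904 = 36.40 h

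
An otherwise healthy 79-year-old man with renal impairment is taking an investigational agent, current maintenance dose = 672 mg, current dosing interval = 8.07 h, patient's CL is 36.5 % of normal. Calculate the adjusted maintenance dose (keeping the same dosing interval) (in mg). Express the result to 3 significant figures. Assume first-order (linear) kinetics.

245 mg

To keep the same average steady-state level, dosing rate must scale with clearance.
CL ratio = 36.5 / 100 = 0.3650
New dose (same interval) = 672 × 0.3650 = 245.3 mg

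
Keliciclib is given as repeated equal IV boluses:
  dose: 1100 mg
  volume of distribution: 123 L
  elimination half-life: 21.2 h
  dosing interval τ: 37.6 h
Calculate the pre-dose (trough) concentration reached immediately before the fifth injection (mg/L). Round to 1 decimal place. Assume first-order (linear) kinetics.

C₀ per dose = Dose / Vd = 1100 / 123 = 8.943 mg/L
k = ln2 / t½ = 0.693147 / 21.2 = 0.03270 h⁻¹
Fraction remaining after one interval: r = e^(−kτ) = e^(−0.03270 × 37.6) = 0.2924
Before dose 5, 4 doses have been given (aged 1τ, 2τ, 3τ, 4τ).
C_trough = C₀ × (r + r² + … + r^4) = C₀ × r(1−r^4)/(1−r)
        = 8.943 × 0.2924 × (1 − 0.007310) / (1 − 0.2924) = 3.668 mg/L

3.7 mg/L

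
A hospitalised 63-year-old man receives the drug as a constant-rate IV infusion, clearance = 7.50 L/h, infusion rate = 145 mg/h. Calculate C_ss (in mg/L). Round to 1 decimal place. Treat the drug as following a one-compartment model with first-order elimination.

At steady state Css = R₀ / CL = 145 / 7.500 = 19.33 mg/L

19.3 mg/L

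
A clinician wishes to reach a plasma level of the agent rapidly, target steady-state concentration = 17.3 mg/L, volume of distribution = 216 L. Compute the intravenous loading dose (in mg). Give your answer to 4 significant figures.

LD = Css × Vd = 17.3 × 216 = 3737 mg

3737 mg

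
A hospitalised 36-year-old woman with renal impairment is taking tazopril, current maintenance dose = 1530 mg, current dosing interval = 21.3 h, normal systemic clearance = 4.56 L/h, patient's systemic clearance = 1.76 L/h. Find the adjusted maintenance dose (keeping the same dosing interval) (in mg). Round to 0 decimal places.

To keep the same average steady-state level, dosing rate must scale with clearance.
CL ratio = 1.76 / 4.56 = 0.3860
New dose (same interval) = 1530 × 0.3860 = 590.6 mg

591 mg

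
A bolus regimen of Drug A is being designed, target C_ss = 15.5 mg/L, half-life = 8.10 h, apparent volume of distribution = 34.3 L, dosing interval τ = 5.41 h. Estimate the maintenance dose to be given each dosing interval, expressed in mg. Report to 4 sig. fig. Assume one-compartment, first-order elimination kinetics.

246.1 mg

k = ln2 / t½ = 0.693147 / 8.10 = 0.08557 h⁻¹
CL = k × Vd = 0.08557 × 34.3 = 2.935 L/h
At steady state, Dose/τ = Css × CL.
Dose = Css × CL × τ = 15.5 × 2.935 × 5.41 = 246.1 mg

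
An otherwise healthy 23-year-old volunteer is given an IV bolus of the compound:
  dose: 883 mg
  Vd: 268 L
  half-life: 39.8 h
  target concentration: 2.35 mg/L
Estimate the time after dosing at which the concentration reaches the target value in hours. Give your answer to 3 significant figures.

C₀ = Dose / Vd = 883.0 / 268 = 3.295 mg/L
k = ln2 / t½ = 0.693147 / 39.8 = 0.01742 h⁻¹
t = ln(C₀ / C) / k = ln(3.295 / 2.35) / 0.01742
  = ln(1.402) / 0.01742 = 0.3379 / 0.01742 = 19.40 h

19.4 h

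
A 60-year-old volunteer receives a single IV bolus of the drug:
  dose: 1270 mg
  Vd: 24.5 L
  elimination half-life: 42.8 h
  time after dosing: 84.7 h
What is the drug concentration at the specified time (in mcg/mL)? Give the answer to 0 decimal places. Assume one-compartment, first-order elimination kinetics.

13 mcg/mL

C₀ = Dose / Vd = 1270 / 24.5 = 51.84 mg/L
k = ln2 / t½ = 0.693147 / 42.8 = 0.01620 h⁻¹
C = C₀ · e^(−k·t) = 51.84 × e^(−0.01620 × 84.7)
  = 51.84 × 0.2536 = 13.15 mg/L
(13.15 mg/L = 13.15 mcg/mL)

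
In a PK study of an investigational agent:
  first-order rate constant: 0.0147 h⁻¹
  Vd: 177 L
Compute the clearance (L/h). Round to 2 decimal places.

CL = k × Vd = 0.0147 × 177 = 2.602 L/h

2.60 L/h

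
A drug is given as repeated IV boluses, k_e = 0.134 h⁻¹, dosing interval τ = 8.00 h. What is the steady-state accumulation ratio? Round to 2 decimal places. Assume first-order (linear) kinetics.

1.52

e^(−kτ) = e^(−0.1340 × 8.00) = 0.3423
Accumulation ratio R = 1 / (1 − e^(−kτ)) = 1 / (1 − 0.3423) = 1.520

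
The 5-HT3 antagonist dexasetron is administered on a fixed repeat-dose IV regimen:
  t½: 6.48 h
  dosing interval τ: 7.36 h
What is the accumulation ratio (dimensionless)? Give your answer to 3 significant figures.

1.84

k = ln2 / t½ = 0.693147 / 6.48 = 0.1070 h⁻¹
e^(−kτ) = e^(−0.1070 × 7.36) = 0.4550
Accumulation ratio R = 1 / (1 − e^(−kτ)) = 1 / (1 − 0.4550) = 1.835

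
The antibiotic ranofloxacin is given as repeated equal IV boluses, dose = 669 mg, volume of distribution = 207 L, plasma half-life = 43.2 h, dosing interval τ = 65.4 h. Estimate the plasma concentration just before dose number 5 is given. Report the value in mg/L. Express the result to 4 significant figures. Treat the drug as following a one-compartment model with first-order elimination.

C₀ per dose = Dose / Vd = 669 / 207 = 3.232 mg/L
k = ln2 / t½ = 0.693147 / 43.2 = 0.01605 h⁻¹
Fraction remaining after one interval: r = e^(−kτ) = e^(−0.01605 × 65.4) = 0.3501
Before dose 5, 4 doses have been given (aged 1τ, 2τ, 3τ, 4τ).
C_trough = C₀ × (r + r² + … + r^4) = C₀ × r(1−r^4)/(1−r)
        = 3.232 × 0.3501 × (1 − 0.01502) / (1 − 0.3501) = 1.715 mg/L

1.715 mg/L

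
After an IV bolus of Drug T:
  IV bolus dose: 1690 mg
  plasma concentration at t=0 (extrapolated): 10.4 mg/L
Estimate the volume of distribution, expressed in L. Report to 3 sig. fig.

163 L

Vd = Dose / C₀ = 1690 / 10.4 = 162.5 L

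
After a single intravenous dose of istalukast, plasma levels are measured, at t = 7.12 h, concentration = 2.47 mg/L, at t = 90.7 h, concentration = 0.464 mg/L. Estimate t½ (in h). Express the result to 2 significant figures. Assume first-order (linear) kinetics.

k = ln(C₁/C₂) / (t₂ − t₁) = ln(2.47/0.464) / (90.7 − 7.12)
  = 1.672 / 83.58 = 0.02000 h⁻¹
t½ = ln2 / k = 0.693147 / 0.02000 = 34.66 h

35 h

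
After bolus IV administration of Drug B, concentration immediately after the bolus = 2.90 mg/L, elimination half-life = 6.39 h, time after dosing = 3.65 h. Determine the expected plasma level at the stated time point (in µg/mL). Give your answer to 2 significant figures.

2.0 µg/mL

k = ln2 / t½ = 0.693147 / 6.39 = 0.1085 h⁻¹
C = C₀ · e^(−k·t) = 2.900 × e^(−0.1085 × 3.65)
  = 2.900 × 0.6730 = 1.952 mg/L
(1.952 mg/L = 1.952 µg/mL)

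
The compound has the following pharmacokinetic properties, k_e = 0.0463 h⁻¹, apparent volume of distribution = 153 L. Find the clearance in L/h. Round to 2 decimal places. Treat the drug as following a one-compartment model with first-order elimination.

7.08 L/h

CL = k × Vd = 0.0463 × 153 = 7.084 L/h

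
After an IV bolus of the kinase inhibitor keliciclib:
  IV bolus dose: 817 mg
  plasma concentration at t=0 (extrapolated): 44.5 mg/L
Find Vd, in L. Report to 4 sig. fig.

Vd = Dose / C₀ = 817.0 / 44.5 = 18.36 L

18.36 L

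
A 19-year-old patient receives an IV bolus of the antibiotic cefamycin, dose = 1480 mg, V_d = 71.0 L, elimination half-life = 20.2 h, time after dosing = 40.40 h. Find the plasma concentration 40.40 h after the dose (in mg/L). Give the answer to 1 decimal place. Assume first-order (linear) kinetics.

5.2 mg/L

C₀ = Dose / Vd = 1480 / 71.0 = 20.85 mg/L
k = ln2 / t½ = 0.693147 / 20.2 = 0.03431 h⁻¹
t / t½ = 40.40 / 20.2 = 2 half-lives
C = C₀ × (1/2)^2 = 20.85 × 0.2500 = 5.213 mg/L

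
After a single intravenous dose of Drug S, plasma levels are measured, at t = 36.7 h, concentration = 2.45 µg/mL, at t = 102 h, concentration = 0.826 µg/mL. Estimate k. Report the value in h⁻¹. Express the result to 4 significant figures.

k = ln(C₁/C₂) / (t₂ − t₁) = ln(2.45/0.826) / (102 − 36.7)
  = 1.087 / 65.30 = 0.01665 h⁻¹

0.01665 h⁻¹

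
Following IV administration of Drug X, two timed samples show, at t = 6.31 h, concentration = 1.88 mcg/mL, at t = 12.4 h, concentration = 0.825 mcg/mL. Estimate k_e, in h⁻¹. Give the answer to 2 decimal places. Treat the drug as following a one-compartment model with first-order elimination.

k = ln(C₁/C₂) / (t₂ − t₁) = ln(1.88/0.825) / (12.4 − 6.31)
  = 0.8236 / 6.090 = 0.1352 h⁻¹

0.14 h⁻¹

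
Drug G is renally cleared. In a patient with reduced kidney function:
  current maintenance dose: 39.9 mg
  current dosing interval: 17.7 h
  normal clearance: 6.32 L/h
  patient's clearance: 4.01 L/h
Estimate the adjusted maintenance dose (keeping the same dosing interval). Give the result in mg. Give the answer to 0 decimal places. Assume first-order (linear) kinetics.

25 mg

To keep the same average steady-state level, dosing rate must scale with clearance.
CL ratio = 4.01 / 6.32 = 0.6345
New dose (same interval) = 39.9 × 0.6345 = 25.32 mg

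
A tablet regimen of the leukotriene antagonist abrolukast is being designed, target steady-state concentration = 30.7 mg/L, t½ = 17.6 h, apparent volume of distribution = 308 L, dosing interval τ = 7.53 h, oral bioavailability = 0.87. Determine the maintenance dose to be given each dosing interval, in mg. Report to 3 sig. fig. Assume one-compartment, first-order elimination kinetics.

k = ln2 / t½ = 0.693147 / 17.6 = 0.03938 h⁻¹
CL = k × Vd = 0.03938 × 308 = 12.13 L/h
At steady state, F × (Dose/τ) = Css × CL.
Dose = Css × CL × τ / F = 30.7 × 12.13 × 7.53 / 0.87 = 3223 mg

3220 mg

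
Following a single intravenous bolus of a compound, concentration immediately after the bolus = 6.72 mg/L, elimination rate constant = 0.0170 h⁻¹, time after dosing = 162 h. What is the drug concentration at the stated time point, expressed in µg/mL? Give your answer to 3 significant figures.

0.428 µg/mL

C = C₀ · e^(−k·t) = 6.720 × e^(−0.01700 × 162)
  = 6.720 × 0.06367 = 0.4279 mg/L
(0.4279 mg/L = 0.4279 µg/mL)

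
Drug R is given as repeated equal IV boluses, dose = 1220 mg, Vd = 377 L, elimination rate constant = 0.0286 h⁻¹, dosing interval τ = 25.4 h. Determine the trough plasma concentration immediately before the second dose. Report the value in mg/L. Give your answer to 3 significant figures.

1.57 mg/L

C₀ per dose = Dose / Vd = 1220 / 377 = 3.236 mg/L
Fraction remaining after one interval: r = e^(−kτ) = e^(−0.02860 × 25.4) = 0.4836
Before dose 2, 1 dose has been given (aged 1τ).
C_trough = C₀ × r = 3.236 × 0.4836 = 1.565 mg/L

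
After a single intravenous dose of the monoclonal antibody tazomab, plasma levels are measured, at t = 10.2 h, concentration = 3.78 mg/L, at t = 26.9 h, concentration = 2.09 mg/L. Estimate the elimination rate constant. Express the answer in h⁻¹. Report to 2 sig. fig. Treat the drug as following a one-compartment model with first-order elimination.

k = ln(C₁/C₂) / (t₂ − t₁) = ln(3.78/2.09) / (26.9 − 10.2)
  = 0.5926 / 16.70 = 0.03549 h⁻¹

0.035 h⁻¹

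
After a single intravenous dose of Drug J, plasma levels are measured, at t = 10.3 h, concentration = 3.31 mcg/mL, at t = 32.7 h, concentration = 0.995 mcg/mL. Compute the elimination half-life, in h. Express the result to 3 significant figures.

k = ln(C₁/C₂) / (t₂ − t₁) = ln(3.31/0.995) / (32.7 − 10.3)
  = 1.202 / 22.40 = 0.05366 h⁻¹
t½ = ln2 / k = 0.693147 / 0.05366 = 12.92 h

12.9 h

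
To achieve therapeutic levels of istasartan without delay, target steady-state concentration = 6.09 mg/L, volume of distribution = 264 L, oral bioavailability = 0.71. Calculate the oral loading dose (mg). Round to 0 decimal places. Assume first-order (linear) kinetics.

2264 mg

LD = Css × Vd / F = 6.09 × 264 / 0.71 = 2264 mg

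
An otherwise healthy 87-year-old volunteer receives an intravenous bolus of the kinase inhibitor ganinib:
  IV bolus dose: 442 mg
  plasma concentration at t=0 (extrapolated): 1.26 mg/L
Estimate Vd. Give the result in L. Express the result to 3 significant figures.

Vd = Dose / C₀ = 442.0 / 1.26 = 350.8 L

351 L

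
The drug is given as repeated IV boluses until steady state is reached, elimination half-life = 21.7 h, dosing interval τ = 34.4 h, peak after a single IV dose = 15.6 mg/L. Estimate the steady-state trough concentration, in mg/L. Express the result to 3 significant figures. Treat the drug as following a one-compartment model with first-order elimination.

k = ln2 / t½ = 0.693147 / 21.7 = 0.03194 h⁻¹
e^(−kτ) = e^(−0.03194 × 34.4) = 0.3333
Accumulation ratio R = 1 / (1 − e^(−kτ)) = 1 / (1 − 0.3333) = 1.500
Steady-state trough = C₀ × R × e^(−kτ) = 15.6 × 1.500 × 0.3333 = 7.799 mg/L

7.80 mg/L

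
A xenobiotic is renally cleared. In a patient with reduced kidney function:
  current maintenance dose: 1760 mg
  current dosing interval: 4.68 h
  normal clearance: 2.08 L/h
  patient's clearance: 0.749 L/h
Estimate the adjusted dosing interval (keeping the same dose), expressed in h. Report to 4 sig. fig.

13.00 h

To keep the same average steady-state level, dosing rate must scale with clearance.
CL ratio = 0.749 / 2.08 = 0.3601
New interval (same dose) = 4.68 / 0.3601 = 13.00 h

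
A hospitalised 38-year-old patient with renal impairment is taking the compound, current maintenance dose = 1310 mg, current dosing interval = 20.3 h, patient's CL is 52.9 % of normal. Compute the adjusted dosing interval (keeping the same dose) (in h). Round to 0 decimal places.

To keep the same average steady-state level, dosing rate must scale with clearance.
CL ratio = 52.9 / 100 = 0.5290
New interval (same dose) = 20.3 / 0.5290 = 38.37 h

38 h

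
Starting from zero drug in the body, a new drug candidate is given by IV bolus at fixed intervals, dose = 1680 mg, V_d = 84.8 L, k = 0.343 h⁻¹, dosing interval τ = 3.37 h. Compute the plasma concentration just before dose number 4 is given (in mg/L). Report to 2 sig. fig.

8.8 mg/L

C₀ per dose = Dose / Vd = 1680 / 84.8 = 19.81 mg/L
Fraction remaining after one interval: r = e^(−kτ) = e^(−0.3430 × 3.37) = 0.3148
Before dose 4, 3 doses have been given (aged 1τ, 2τ, 3τ).
C_trough = C₀ × (r + r² + … + r^3) = C₀ × r(1−r^3)/(1−r)
        = 19.81 × 0.3148 × (1 − 0.03120) / (1 − 0.3148) = 8.817 mg/L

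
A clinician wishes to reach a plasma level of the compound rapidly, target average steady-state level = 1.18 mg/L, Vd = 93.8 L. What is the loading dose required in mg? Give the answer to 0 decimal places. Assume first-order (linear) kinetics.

LD = Css × Vd = 1.18 × 93.8 = 110.7 mg

111 mg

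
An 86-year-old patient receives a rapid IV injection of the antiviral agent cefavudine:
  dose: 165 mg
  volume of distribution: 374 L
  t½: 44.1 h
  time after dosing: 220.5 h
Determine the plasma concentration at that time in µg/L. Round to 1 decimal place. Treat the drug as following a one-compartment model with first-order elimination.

13.8 µg/L

C₀ = Dose / Vd = 165.0 / 374 = 0.4412 mg/L
k = ln2 / t½ = 0.693147 / 44.1 = 0.01572 h⁻¹
t / t½ = 220.5 / 44.1 = 5 half-lives
C = C₀ × (1/2)^5 = 0.4412 × 0.03125 = 0.01379 mg/L
Convert: 0.01379 mg/L × 1000 = 13.79 µg/L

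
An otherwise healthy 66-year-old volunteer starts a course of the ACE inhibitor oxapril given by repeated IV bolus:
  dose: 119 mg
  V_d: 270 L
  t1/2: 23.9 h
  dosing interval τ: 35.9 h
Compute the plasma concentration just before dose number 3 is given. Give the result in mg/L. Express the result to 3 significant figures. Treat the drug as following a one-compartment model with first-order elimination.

C₀ per dose = Dose / Vd = 119 / 270 = 0.4407 mg/L
k = ln2 / t½ = 0.693147 / 23.9 = 0.02900 h⁻¹
Fraction remaining after one interval: r = e^(−kτ) = e^(−0.02900 × 35.9) = 0.3531
Before dose 3, 2 doses have been given (aged 1τ, 2τ).
C_trough = C₀ × (r + r²) = 0.4407 × (0.3531 + 0.1247) = 0.2106 mg/L

0.211 mg/L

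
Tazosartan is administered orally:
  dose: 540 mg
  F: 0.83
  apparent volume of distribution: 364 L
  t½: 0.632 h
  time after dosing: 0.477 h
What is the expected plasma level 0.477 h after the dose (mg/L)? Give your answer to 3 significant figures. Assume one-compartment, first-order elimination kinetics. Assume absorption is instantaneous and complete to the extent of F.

0.730 mg/L

Amount reaching circulation = F × Dose = 0.83 × 540.0 = 448.2 mg
C₀ = F·Dose / Vd = 448.2 / 364 = 1.231 mg/L
k = ln2 / t½ = 0.693147 / 0.632 = 1.097 h⁻¹
C = C₀ · e^(−k·t) = 1.231 × e^(−1.097 × 0.477)
  = 1.231 × 0.5926 = 0.7295 mg/L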